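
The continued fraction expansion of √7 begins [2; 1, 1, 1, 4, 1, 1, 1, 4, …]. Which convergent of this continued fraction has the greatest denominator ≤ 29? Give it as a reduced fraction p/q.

a_0 = 2: 2/1  (≤ bound)
a_1 = 1: 3/1  (≤ bound)
a_2 = 1: 5/2  (≤ bound)
a_3 = 1: 8/3  (≤ bound)
a_4 = 4: 37/14  (≤ bound)
a_5 = 1: 45/17  (≤ bound)
a_6 = 1: 82/31  (> 29, stop)

45/17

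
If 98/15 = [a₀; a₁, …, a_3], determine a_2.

Run the Euclidean algorithm, recording each quotient:
98 ÷ 15 → quotient 6, remainder 8
15 ÷ 8 → quotient 1, remainder 7
8 ÷ 7 → quotient 1, remainder 1

1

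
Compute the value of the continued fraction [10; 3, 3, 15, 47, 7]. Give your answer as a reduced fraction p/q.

520801/50560

Collapse the nested fraction from the inside out:
Start with 7.
47 + 1/(7/1) = 47 + 1/7 = 330/7
15 + 1/(330/7) = 15 + 7/330 = 4957/330
3 + 1/(4957/330) = 3 + 330/4957 = 15201/4957
3 + 1/(15201/4957) = 3 + 4957/15201 = 50560/15201
10 + 1/(50560/15201) = 10 + 15201/50560 = 520801/50560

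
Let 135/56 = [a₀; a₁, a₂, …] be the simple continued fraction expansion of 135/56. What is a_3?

3

135 ÷ 56 → quotient 2, remainder 23
56 ÷ 23 → quotient 2, remainder 10
23 ÷ 10 → quotient 2, remainder 3
10 ÷ 3 → quotient 3, remainder 1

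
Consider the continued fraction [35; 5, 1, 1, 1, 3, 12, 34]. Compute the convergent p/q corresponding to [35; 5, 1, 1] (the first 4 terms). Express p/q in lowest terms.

Work from the innermost term outward:
Start with 1.
1 + 1/(1/1) = 1 + 1/1 = 2/1
5 + 1/(2/1) = 5 + 1/2 = 11/2
35 + 1/(11/2) = 35 + 2/11 = 387/11

387/11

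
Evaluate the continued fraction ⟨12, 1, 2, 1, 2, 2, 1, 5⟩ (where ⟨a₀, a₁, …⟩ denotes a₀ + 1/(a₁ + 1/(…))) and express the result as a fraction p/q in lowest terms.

2686/211

Compute successive convergents:
a_0 = 12: 12/1
a_1 = 1: 13/1
a_2 = 2: 38/3
a_3 = 1: 51/4
a_4 = 2: 140/11
a_5 = 2: 331/26
a_6 = 1: 471/37
a_7 = 5: 2686/211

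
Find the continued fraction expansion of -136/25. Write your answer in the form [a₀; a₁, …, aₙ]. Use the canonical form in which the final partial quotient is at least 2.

[-6; 1, 1, 3, 1, 2]

Repeatedly divide and take the remainder:
-136 ÷ 25 → quotient -6, remainder 14
25 ÷ 14 → quotient 1, remainder 11
14 ÷ 11 → quotient 1, remainder 3
11 ÷ 3 → quotient 3, remainder 2
3 ÷ 2 → quotient 1, remainder 1
2 ÷ 1 → quotient 2, remainder 0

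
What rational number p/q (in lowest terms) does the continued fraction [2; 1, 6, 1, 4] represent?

Start with 4.
1 + 1/(4/1) = 1 + 1/4 = 5/4
6 + 1/(5/4) = 6 + 4/5 = 34/5
1 + 1/(34/5) = 1 + 5/34 = 39/34
2 + 1/(39/34) = 2 + 34/39 = 112/39

112/39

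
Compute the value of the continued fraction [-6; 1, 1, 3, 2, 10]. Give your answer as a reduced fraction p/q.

-908/167

Build up convergents one term at a time:
a_0 = -6: -6/1
a_1 = 1: -5/1
a_2 = 1: -11/2
a_3 = 3: -38/7
a_4 = 2: -87/16
a_5 = 10: -908/167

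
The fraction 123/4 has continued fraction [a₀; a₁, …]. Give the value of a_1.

1

Repeatedly divide and take the remainder:
123 ÷ 4 → quotient 30, remainder 3
4 ÷ 3 → quotient 1, remainder 1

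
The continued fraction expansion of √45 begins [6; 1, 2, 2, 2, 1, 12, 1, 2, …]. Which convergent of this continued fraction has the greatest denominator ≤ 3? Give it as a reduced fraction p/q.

20/3

List convergents until the denominator exceeds the bound:
a_0 = 6: 6/1  (≤ bound)
a_1 = 1: 7/1  (≤ bound)
a_2 = 2: 20/3  (≤ bound)
a_3 = 2: 47/7  (> 3, stop)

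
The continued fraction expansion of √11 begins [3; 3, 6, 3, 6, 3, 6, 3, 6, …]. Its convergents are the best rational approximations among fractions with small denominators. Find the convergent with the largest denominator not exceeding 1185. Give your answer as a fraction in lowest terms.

a_0 = 3: 3/1  (≤ bound)
a_1 = 3: 10/3  (≤ bound)
a_2 = 6: 63/19  (≤ bound)
a_3 = 3: 199/60  (≤ bound)
a_4 = 6: 1257/379  (≤ bound)
a_5 = 3: 3970/1197  (> 1185, stop)

1257/379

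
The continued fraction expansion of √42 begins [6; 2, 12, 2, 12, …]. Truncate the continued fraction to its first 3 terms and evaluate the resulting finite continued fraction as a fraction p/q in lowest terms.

162/25

Use the convergent recurrence hₖ = aₖ·hₖ₋₁ + hₖ₋₂ (and likewise for the denominators kₖ):
a_0 = 6: 6/1
a_1 = 2: 13/2
a_2 = 12: 162/25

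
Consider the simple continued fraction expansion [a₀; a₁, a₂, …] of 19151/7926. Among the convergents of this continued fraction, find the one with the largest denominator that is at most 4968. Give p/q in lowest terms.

5927/2453

a_0 = 2: 2/1  (≤ bound)
a_1 = 2: 5/2  (≤ bound)
a_2 = 2: 12/5  (≤ bound)
a_3 = 2: 29/12  (≤ bound)
a_4 = 15: 447/185  (≤ bound)
a_5 = 3: 1370/567  (≤ bound)
a_6 = 4: 5927/2453  (≤ bound)
a_7 = 3: 19151/7926  (> 4968, stop)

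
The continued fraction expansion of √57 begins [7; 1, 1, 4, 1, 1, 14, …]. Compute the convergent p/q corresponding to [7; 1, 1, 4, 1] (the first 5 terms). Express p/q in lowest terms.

a_0 = 7: 7/1
a_1 = 1: 8/1
a_2 = 1: 15/2
a_3 = 4: 68/9
a_4 = 1: 83/11

83/11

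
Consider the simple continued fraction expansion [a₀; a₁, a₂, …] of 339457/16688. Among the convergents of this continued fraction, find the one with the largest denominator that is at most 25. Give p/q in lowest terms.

61/3

a_0 = 20: 20/1  (≤ bound)
a_1 = 2: 41/2  (≤ bound)
a_2 = 1: 61/3  (≤ bound)
a_3 = 13: 834/41  (> 25, stop)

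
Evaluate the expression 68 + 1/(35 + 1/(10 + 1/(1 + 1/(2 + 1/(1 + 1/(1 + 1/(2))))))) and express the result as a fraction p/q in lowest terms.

460757/6773

Start with 2.
1 + 1/(2/1) = 1 + 1/2 = 3/2
1 + 1/(3/2) = 1 + 2/3 = 5/3
2 + 1/(5/3) = 2 + 3/5 = 13/5
1 + 1/(13/5) = 1 + 5/13 = 18/13
10 + 1/(18/13) = 10 + 13/18 = 193/18
35 + 1/(193/18) = 35 + 18/193 = 6773/193
68 + 1/(6773/193) = 68 + 193/6773 = 460757/6773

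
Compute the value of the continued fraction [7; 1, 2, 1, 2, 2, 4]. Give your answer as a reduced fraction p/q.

889/115

Start with 4.
2 + 1/(4/1) = 2 + 1/4 = 9/4
2 + 1/(9/4) = 2 + 4/9 = 22/9
1 + 1/(22/9) = 1 + 9/22 = 31/22
2 + 1/(31/22) = 2 + 22/31 = 84/31
1 + 1/(84/31) = 1 + 31/84 = 115/84
7 + 1/(115/84) = 7 + 84/115 = 889/115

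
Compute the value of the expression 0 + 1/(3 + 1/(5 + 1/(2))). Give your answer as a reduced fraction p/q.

11/35

a_0 = 0: 0/1
a_1 = 3: 1/3
a_2 = 5: 5/16
a_3 = 2: 11/35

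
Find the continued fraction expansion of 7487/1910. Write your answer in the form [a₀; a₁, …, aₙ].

⌊7487/1910⌋ = 3, remainder 1757
⌊1910/1757⌋ = 1, remainder 153
⌊1757/153⌋ = 11, remainder 74
⌊153/74⌋ = 2, remainder 5
⌊74/5⌋ = 14, remainder 4
⌊5/4⌋ = 1, remainder 1
⌊4/1⌋ = 4, remainder 0

[3; 1, 11, 2, 14, 1, 4]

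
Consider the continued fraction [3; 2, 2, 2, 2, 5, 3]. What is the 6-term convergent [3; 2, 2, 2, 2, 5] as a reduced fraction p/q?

a_0 = 3: 3/1
a_1 = 2: 7/2
a_2 = 2: 17/5
a_3 = 2: 41/12
a_4 = 2: 99/29
a_5 = 5: 536/157

536/157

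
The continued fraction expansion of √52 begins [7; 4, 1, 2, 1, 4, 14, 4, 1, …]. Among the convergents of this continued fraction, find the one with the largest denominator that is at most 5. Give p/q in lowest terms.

36/5

a_0 = 7: 7/1  (≤ bound)
a_1 = 4: 29/4  (≤ bound)
a_2 = 1: 36/5  (≤ bound)
a_3 = 2: 101/14  (> 5, stop)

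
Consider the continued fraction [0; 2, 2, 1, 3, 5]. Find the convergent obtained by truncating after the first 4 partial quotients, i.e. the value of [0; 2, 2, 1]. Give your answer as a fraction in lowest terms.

3/7

a_0 = 0: 0/1
a_1 = 2: 1/2
a_2 = 2: 2/5
a_3 = 1: 3/7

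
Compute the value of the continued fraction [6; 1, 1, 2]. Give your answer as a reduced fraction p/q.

Collapse the nested fraction from the inside out:
Start with 2.
1 + 1/(2/1) = 1 + 1/2 = 3/2
1 + 1/(3/2) = 1 + 2/3 = 5/3
6 + 1/(5/3) = 6 + 3/5 = 33/5

33/5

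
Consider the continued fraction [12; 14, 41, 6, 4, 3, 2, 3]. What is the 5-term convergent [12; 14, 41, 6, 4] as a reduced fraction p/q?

Start with 4.
6 + 1/(4/1) = 6 + 1/4 = 25/4
41 + 1/(25/4) = 41 + 4/25 = 1029/25
14 + 1/(1029/25) = 14 + 25/1029 = 14431/1029
12 + 1/(14431/1029) = 12 + 1029/14431 = 174201/14431

174201/14431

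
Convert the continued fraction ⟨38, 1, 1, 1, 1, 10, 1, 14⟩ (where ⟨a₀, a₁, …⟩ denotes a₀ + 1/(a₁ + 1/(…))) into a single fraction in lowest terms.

Start with 14.
1 + 1/(14/1) = 1 + 1/14 = 15/14
10 + 1/(15/14) = 10 + 14/15 = 164/15
1 + 1/(164/15) = 1 + 15/164 = 179/164
1 + 1/(179/164) = 1 + 164/179 = 343/179
1 + 1/(343/179) = 1 + 179/343 = 522/343
1 + 1/(522/343) = 1 + 343/522 = 865/522
38 + 1/(865/522) = 38 + 522/865 = 33392/865

33392/865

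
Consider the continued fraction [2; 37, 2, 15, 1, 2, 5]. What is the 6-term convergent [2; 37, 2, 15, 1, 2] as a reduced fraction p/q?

7369/3636

Collapse the nested fraction from the inside out:
Start with 2.
1 + 1/(2/1) = 1 + 1/2 = 3/2
15 + 1/(3/2) = 15 + 2/3 = 47/3
2 + 1/(47/3) = 2 + 3/47 = 97/47
37 + 1/(97/47) = 37 + 47/97 = 3636/97
2 + 1/(3636/97) = 2 + 97/3636 = 7369/3636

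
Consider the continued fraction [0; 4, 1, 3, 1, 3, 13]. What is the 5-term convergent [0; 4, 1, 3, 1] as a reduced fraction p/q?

5/24

Start with 1.
3 + 1/(1/1) = 3 + 1/1 = 4/1
1 + 1/(4/1) = 1 + 1/4 = 5/4
4 + 1/(5/4) = 4 + 4/5 = 24/5
0 + 1/(24/5) = 0 + 5/24 = 5/24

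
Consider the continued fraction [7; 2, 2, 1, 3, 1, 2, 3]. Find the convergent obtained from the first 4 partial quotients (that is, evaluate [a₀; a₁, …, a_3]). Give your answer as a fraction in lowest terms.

Start with 1.
2 + 1/(1/1) = 2 + 1/1 = 3/1
2 + 1/(3/1) = 2 + 1/3 = 7/3
7 + 1/(7/3) = 7 + 3/7 = 52/7

52/7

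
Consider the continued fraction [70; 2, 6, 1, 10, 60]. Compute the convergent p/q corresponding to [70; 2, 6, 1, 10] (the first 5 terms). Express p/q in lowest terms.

a_0 = 70: 70/1
a_1 = 2: 141/2
a_2 = 6: 916/13
a_3 = 1: 1057/15
a_4 = 10: 11486/163

11486/163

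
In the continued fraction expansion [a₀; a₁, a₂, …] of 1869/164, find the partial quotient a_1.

1869 = 11·164 + 65, so a_0 = 11
164 = 2·65 + 34, so a_1 = 2

2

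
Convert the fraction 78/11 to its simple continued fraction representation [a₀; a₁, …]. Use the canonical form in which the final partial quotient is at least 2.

[7; 11]

78 ÷ 11 → quotient 7, remainder 1
11 ÷ 1 → quotient 11, remainder 0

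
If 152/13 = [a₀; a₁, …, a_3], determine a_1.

152 ÷ 13 → quotient 11, remainder 9
13 ÷ 9 → quotient 1, remainder 4

1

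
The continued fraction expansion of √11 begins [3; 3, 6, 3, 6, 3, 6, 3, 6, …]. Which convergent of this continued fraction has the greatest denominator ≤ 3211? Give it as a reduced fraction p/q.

3970/1197

List convergents until the denominator exceeds the bound:
a_0 = 3: 3/1  (≤ bound)
a_1 = 3: 10/3  (≤ bound)
a_2 = 6: 63/19  (≤ bound)
a_3 = 3: 199/60  (≤ bound)
a_4 = 6: 1257/379  (≤ bound)
a_5 = 3: 3970/1197  (≤ bound)
a_6 = 6: 25077/7561  (> 3211, stop)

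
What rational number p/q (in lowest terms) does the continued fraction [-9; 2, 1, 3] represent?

-95/11

Use the convergent recurrence hₖ = aₖ·hₖ₋₁ + hₖ₋₂ (and likewise for the denominators kₖ):
a_0 = -9: -9/1
a_1 = 2: -17/2
a_2 = 1: -26/3
a_3 = 3: -95/11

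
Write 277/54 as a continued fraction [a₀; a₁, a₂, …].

[5; 7, 1, 2, 2]

277 = 5·54 + 7, so a_0 = 5
54 = 7·7 + 5, so a_1 = 7
7 = 1·5 + 2, so a_2 = 1
5 = 2·2 + 1, so a_3 = 2
2 = 2·1 + 0, so a_4 = 2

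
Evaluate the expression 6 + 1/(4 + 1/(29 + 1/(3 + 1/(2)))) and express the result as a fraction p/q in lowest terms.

Work from the innermost term outward:
Start with 2.
3 + 1/(2/1) = 3 + 1/2 = 7/2
29 + 1/(7/2) = 29 + 2/7 = 205/7
4 + 1/(205/7) = 4 + 7/205 = 827/205
6 + 1/(827/205) = 6 + 205/827 = 5167/827

5167/827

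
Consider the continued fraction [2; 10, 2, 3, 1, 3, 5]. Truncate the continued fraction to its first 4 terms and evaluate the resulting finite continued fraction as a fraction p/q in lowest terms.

153/73

a_0 = 2: 2/1
a_1 = 10: 21/10
a_2 = 2: 44/21
a_3 = 3: 153/73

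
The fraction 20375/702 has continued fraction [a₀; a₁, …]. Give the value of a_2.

20375 = 29·702 + 17, so a_0 = 29
702 = 41·17 + 5, so a_1 = 41
17 = 3·5 + 2, so a_2 = 3

3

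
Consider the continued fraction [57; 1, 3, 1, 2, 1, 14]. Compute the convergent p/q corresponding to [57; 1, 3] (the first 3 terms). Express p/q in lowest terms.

Starting at the tail and folding back:
Start with 3.
1 + 1/(3/1) = 1 + 1/3 = 4/3
57 + 1/(4/3) = 57 + 3/4 = 231/4

231/4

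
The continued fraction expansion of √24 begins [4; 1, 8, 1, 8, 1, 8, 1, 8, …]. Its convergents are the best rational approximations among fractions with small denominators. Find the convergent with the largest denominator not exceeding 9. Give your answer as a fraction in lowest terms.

44/9

List convergents until the denominator exceeds the bound:
a_0 = 4: 4/1  (≤ bound)
a_1 = 1: 5/1  (≤ bound)
a_2 = 8: 44/9  (≤ bound)
a_3 = 1: 49/10  (> 9, stop)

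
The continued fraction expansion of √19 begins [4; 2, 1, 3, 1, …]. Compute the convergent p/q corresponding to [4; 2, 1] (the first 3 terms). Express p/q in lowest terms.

13/3

Start with 1.
2 + 1/(1/1) = 2 + 1/1 = 3/1
4 + 1/(3/1) = 4 + 1/3 = 13/3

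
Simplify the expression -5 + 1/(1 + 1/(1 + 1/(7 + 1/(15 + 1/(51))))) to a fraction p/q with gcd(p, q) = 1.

-51781/11592

a_0 = -5: -5/1
a_1 = 1: -4/1
a_2 = 1: -9/2
a_3 = 7: -67/15
a_4 = 15: -1014/227
a_5 = 51: -51781/11592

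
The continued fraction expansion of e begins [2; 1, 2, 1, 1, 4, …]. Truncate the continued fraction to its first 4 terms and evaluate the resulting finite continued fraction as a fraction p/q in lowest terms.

11/4

Start with 1.
2 + 1/(1/1) = 2 + 1/1 = 3/1
1 + 1/(3/1) = 1 + 1/3 = 4/3
2 + 1/(4/3) = 2 + 3/4 = 11/4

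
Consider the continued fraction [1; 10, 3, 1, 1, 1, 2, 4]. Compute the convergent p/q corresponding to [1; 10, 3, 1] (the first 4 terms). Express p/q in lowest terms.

Compute successive convergents:
a_0 = 1: 1/1
a_1 = 10: 11/10
a_2 = 3: 34/31
a_3 = 1: 45/41

45/41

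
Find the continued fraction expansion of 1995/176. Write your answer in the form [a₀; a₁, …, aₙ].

Run the Euclidean algorithm, recording each quotient:
1995 ÷ 176 → quotient 11, remainder 59
176 ÷ 59 → quotient 2, remainder 58
59 ÷ 58 → quotient 1, remainder 1
58 ÷ 1 → quotient 58, remainder 0

[11; 2, 1, 58]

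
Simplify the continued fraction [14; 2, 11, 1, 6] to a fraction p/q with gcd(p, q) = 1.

Collapse the nested fraction from the inside out:
Start with 6.
1 + 1/(6/1) = 1 + 1/6 = 7/6
11 + 1/(7/6) = 11 + 6/7 = 83/7
2 + 1/(83/7) = 2 + 7/83 = 173/83
14 + 1/(173/83) = 14 + 83/173 = 2505/173

2505/173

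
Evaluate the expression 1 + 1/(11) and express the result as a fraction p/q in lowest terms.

12/11

Compute successive convergents:
a_0 = 1: 1/1
a_1 = 11: 12/11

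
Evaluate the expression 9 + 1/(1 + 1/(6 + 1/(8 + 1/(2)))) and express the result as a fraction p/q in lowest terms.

1193/121

Start with 2.
8 + 1/(2/1) = 8 + 1/2 = 17/2
6 + 1/(17/2) = 6 + 2/17 = 104/17
1 + 1/(104/17) = 1 + 17/104 = 121/104
9 + 1/(121/104) = 9 + 104/121 = 1193/121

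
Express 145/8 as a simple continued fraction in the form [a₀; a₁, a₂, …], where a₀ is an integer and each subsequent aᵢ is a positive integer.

[18; 8]

⌊145/8⌋ = 18, remainder 1
⌊8/1⌋ = 8, remainder 0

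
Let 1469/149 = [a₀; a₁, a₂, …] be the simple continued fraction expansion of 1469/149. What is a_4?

Run the Euclidean algorithm, recording each quotient:
⌊1469/149⌋ = 9, remainder 128
⌊149/128⌋ = 1, remainder 21
⌊128/21⌋ = 6, remainder 2
⌊21/2⌋ = 10, remainder 1
⌊2/1⌋ = 2, remainder 0

2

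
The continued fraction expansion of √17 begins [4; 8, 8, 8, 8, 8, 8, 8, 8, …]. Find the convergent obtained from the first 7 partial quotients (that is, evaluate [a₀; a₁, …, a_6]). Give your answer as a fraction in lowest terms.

Compute successive convergents:
a_0 = 4: 4/1
a_1 = 8: 33/8
a_2 = 8: 268/65
a_3 = 8: 2177/528
a_4 = 8: 17684/4289
a_5 = 8: 143649/34840
a_6 = 8: 1166876/283009

1166876/283009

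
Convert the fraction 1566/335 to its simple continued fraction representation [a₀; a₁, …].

[4; 1, 2, 13, 1, 1, 1, 2]

1566 ÷ 335 → quotient 4, remainder 226
335 ÷ 226 → quotient 1, remainder 109
226 ÷ 109 → quotient 2, remainder 8
109 ÷ 8 → quotient 13, remainder 5
8 ÷ 5 → quotient 1, remainder 3
5 ÷ 3 → quotient 1, remainder 2
3 ÷ 2 → quotient 1, remainder 1
2 ÷ 1 → quotient 2, remainder 0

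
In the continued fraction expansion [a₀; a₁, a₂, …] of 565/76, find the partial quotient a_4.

3

Run the Euclidean algorithm, recording each quotient:
565 = 7·76 + 33, so a_0 = 7
76 = 2·33 + 10, so a_1 = 2
33 = 3·10 + 3, so a_2 = 3
10 = 3·3 + 1, so a_3 = 3
3 = 3·1 + 0, so a_4 = 3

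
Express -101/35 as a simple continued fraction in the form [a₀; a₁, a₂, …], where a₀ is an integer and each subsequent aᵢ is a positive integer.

[-3; 8, 1, 3]

Apply division with remainder until the remainder is 0:
⌊-101/35⌋ = -3, remainder 4
⌊35/4⌋ = 8, remainder 3
⌊4/3⌋ = 1, remainder 1
⌊3/1⌋ = 3, remainder 0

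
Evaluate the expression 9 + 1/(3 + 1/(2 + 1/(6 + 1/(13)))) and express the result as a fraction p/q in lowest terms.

5499/592

Build up convergents one term at a time:
a_0 = 9: 9/1
a_1 = 3: 28/3
a_2 = 2: 65/7
a_3 = 6: 418/45
a_4 = 13: 5499/592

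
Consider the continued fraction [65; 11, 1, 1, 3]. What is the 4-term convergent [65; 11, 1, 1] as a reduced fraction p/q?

1497/23

Start with 1.
1 + 1/(1/1) = 1 + 1/1 = 2/1
11 + 1/(2/1) = 11 + 1/2 = 23/2
65 + 1/(23/2) = 65 + 2/23 = 1497/23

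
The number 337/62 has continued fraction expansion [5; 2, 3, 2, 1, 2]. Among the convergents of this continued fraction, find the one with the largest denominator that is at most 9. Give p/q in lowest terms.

a_0 = 5: 5/1  (≤ bound)
a_1 = 2: 11/2  (≤ bound)
a_2 = 3: 38/7  (≤ bound)
a_3 = 2: 87/16  (> 9, stop)

38/7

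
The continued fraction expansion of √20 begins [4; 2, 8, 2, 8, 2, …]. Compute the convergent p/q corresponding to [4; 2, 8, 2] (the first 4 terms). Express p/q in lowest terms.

161/36

a_0 = 4: 4/1
a_1 = 2: 9/2
a_2 = 8: 76/17
a_3 = 2: 161/36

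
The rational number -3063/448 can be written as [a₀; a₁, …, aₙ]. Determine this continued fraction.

[-7; 6, 7, 3, 3]

Repeatedly divide and take the remainder:
-3063 = -7·448 + 73, so a_0 = -7
448 = 6·73 + 10, so a_1 = 6
73 = 7·10 + 3, so a_2 = 7
10 = 3·3 + 1, so a_3 = 3
3 = 3·1 + 0, so a_4 = 3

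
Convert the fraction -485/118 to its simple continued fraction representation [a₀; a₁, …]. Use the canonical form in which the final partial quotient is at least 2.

[-5; 1, 8, 13]

-485 = -5·118 + 105, so a_0 = -5
118 = 1·105 + 13, so a_1 = 1
105 = 8·13 + 1, so a_2 = 8
13 = 13·1 + 0, so a_3 = 13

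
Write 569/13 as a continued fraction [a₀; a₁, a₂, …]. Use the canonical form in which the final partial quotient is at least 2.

[43; 1, 3, 3]

Run the Euclidean algorithm, recording each quotient:
569 = 43·13 + 10, so a_0 = 43
13 = 1·10 + 3, so a_1 = 1
10 = 3·3 + 1, so a_2 = 3
3 = 3·1 + 0, so a_3 = 3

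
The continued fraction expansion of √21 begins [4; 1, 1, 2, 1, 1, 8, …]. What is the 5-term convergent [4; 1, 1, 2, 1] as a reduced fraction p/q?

32/7

Start with 1.
2 + 1/(1/1) = 2 + 1/1 = 3/1
1 + 1/(3/1) = 1 + 1/3 = 4/3
1 + 1/(4/3) = 1 + 3/4 = 7/4
4 + 1/(7/4) = 4 + 4/7 = 32/7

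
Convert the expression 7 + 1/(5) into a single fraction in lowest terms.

Use the convergent recurrence hₖ = aₖ·hₖ₋₁ + hₖ₋₂ (and likewise for the denominators kₖ):
a_0 = 7: 7/1
a_1 = 5: 36/5

36/5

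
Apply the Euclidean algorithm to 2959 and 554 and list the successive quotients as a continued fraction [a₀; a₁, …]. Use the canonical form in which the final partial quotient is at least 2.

[5; 2, 1, 13, 1, 1, 6]

Repeatedly divide and take the remainder:
⌊2959/554⌋ = 5, remainder 189
⌊554/189⌋ = 2, remainder 176
⌊189/176⌋ = 1, remainder 13
⌊176/13⌋ = 13, remainder 7
⌊13/7⌋ = 1, remainder 6
⌊7/6⌋ = 1, remainder 1
⌊6/1⌋ = 6, remainder 0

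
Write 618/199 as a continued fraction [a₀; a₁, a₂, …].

[3; 9, 2, 10]

Repeatedly divide and take the remainder:
⌊618/199⌋ = 3, remainder 21
⌊199/21⌋ = 9, remainder 10
⌊21/10⌋ = 2, remainder 1
⌊10/1⌋ = 10, remainder 0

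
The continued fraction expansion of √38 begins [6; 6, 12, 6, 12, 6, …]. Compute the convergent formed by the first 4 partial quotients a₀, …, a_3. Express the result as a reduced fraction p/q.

Work from the innermost term outward:
Start with 6.
12 + 1/(6/1) = 12 + 1/6 = 73/6
6 + 1/(73/6) = 6 + 6/73 = 444/73
6 + 1/(444/73) = 6 + 73/444 = 2737/444

2737/444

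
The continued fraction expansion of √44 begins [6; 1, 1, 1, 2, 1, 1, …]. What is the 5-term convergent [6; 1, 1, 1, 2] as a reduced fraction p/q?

Collapse the nested fraction from the inside out:
Start with 2.
1 + 1/(2/1) = 1 + 1/2 = 3/2
1 + 1/(3/2) = 1 + 2/3 = 5/3
1 + 1/(5/3) = 1 + 3/5 = 8/5
6 + 1/(8/5) = 6 + 5/8 = 53/8

53/8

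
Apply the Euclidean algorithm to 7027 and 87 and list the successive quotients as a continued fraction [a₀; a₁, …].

[80; 1, 3, 2, 1, 6]

7027 ÷ 87 → quotient 80, remainder 67
87 ÷ 67 → quotient 1, remainder 20
67 ÷ 20 → quotient 3, remainder 7
20 ÷ 7 → quotient 2, remainder 6
7 ÷ 6 → quotient 1, remainder 1
6 ÷ 1 → quotient 6, remainder 0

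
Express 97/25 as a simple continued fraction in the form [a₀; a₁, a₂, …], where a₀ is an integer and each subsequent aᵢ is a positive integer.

[3; 1, 7, 3]

Run the Euclidean algorithm, recording each quotient:
97 ÷ 25 → quotient 3, remainder 22
25 ÷ 22 → quotient 1, remainder 3
22 ÷ 3 → quotient 7, remainder 1
3 ÷ 1 → quotient 3, remainder 0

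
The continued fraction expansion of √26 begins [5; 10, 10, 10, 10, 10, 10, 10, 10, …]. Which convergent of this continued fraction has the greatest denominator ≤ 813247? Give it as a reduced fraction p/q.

530451/104030

List convergents until the denominator exceeds the bound:
a_0 = 5: 5/1  (≤ bound)
a_1 = 10: 51/10  (≤ bound)
a_2 = 10: 515/101  (≤ bound)
a_3 = 10: 5201/1020  (≤ bound)
a_4 = 10: 52525/10301  (≤ bound)
a_5 = 10: 530451/104030  (≤ bound)
a_6 = 10: 5357035/1050601  (> 813247, stop)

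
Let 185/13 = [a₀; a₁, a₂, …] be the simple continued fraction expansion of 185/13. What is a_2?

Repeatedly divide and take the remainder:
⌊185/13⌋ = 14, remainder 3
⌊13/3⌋ = 4, remainder 1
⌊3/1⌋ = 3, remainder 0

3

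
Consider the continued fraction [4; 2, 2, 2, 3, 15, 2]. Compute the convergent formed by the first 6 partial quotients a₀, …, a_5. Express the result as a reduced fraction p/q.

2768/627

a_0 = 4: 4/1
a_1 = 2: 9/2
a_2 = 2: 22/5
a_3 = 2: 53/12
a_4 = 3: 181/41
a_5 = 15: 2768/627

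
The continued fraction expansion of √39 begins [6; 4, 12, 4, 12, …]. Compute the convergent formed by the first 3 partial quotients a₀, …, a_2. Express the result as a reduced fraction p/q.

306/49

Starting at the tail and folding back:
Start with 12.
4 + 1/(12/1) = 4 + 1/12 = 49/12
6 + 1/(49/12) = 6 + 12/49 = 306/49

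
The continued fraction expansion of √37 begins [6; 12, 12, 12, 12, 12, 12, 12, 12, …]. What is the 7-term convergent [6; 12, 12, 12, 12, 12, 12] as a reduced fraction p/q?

a_0 = 6: 6/1
a_1 = 12: 73/12
a_2 = 12: 882/145
a_3 = 12: 10657/1752
a_4 = 12: 128766/21169
a_5 = 12: 1555849/255780
a_6 = 12: 18798954/3090529

18798954/3090529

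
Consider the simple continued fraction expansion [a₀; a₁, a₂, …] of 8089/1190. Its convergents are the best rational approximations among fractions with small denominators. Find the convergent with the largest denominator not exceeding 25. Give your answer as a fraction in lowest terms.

34/5

a_0 = 6: 6/1  (≤ bound)
a_1 = 1: 7/1  (≤ bound)
a_2 = 3: 27/4  (≤ bound)
a_3 = 1: 34/5  (≤ bound)
a_4 = 15: 537/79  (> 25, stop)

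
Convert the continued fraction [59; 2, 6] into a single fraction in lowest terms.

Start with 6.
2 + 1/(6/1) = 2 + 1/6 = 13/6
59 + 1/(13/6) = 59 + 6/13 = 773/13

773/13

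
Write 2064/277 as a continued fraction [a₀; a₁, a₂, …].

Apply division with remainder until the remainder is 0:
2064 = 7·277 + 125, so a_0 = 7
277 = 2·125 + 27, so a_1 = 2
125 = 4·27 + 17, so a_2 = 4
27 = 1·17 + 10, so a_3 = 1
17 = 1·10 + 7, so a_4 = 1
10 = 1·7 + 3, so a_5 = 1
7 = 2·3 + 1, so a_6 = 2
3 = 3·1 + 0, so a_7 = 3

[7; 2, 4, 1, 1, 1, 2, 3]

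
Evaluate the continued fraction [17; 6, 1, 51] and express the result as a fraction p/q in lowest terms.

Collapse the nested fraction from the inside out:
Start with 51.
1 + 1/(51/1) = 1 + 1/51 = 52/51
6 + 1/(52/51) = 6 + 51/52 = 363/52
17 + 1/(363/52) = 17 + 52/363 = 6223/363

6223/363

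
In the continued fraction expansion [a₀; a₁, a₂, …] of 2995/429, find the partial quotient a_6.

2

2995 ÷ 429 → quotient 6, remainder 421
429 ÷ 421 → quotient 1, remainder 8
421 ÷ 8 → quotient 52, remainder 5
8 ÷ 5 → quotient 1, remainder 3
5 ÷ 3 → quotient 1, remainder 2
3 ÷ 2 → quotient 1, remainder 1
2 ÷ 1 → quotient 2, remainder 0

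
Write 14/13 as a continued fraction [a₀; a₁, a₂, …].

[1; 13]

Repeatedly divide and take the remainder:
14 ÷ 13 → quotient 1, remainder 1
13 ÷ 1 → quotient 13, remainder 0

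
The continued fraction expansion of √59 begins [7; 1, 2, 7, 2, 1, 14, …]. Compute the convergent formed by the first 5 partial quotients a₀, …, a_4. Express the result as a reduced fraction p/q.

361/47

a_0 = 7: 7/1
a_1 = 1: 8/1
a_2 = 2: 23/3
a_3 = 7: 169/22
a_4 = 2: 361/47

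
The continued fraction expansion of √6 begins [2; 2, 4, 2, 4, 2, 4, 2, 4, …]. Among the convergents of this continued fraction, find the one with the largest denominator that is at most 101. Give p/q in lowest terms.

a_0 = 2: 2/1  (≤ bound)
a_1 = 2: 5/2  (≤ bound)
a_2 = 4: 22/9  (≤ bound)
a_3 = 2: 49/20  (≤ bound)
a_4 = 4: 218/89  (≤ bound)
a_5 = 2: 485/198  (> 101, stop)

218/89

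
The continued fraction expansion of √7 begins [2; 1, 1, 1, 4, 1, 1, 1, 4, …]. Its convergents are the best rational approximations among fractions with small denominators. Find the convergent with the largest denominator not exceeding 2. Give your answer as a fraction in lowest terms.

a_0 = 2: 2/1  (≤ bound)
a_1 = 1: 3/1  (≤ bound)
a_2 = 1: 5/2  (≤ bound)
a_3 = 1: 8/3  (> 2, stop)

5/2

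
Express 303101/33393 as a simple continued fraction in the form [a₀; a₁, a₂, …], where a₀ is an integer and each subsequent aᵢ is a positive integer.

[9; 13, 42, 30, 2]

Repeatedly divide and take the remainder:
303101 = 9·33393 + 2564, so a_0 = 9
33393 = 13·2564 + 61, so a_1 = 13
2564 = 42·61 + 2, so a_2 = 42
61 = 30·2 + 1, so a_3 = 30
2 = 2·1 + 0, so a_4 = 2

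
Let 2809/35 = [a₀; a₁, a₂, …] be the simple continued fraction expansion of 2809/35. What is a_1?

Run the Euclidean algorithm, recording each quotient:
2809 = 80·35 + 9, so a_0 = 80
35 = 3·9 + 8, so a_1 = 3

3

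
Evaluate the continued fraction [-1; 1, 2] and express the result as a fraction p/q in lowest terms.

Starting at the tail and folding back:
Start with 2.
1 + 1/(2/1) = 1 + 1/2 = 3/2
-1 + 1/(3/2) = -1 + 2/3 = -1/3

-1/3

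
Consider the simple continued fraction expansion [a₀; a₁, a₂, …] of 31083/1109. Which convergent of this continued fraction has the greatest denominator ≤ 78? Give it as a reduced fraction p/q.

a_0 = 28: 28/1  (≤ bound)
a_1 = 35: 981/35  (≤ bound)
a_2 = 1: 1009/36  (≤ bound)
a_3 = 3: 4008/143  (> 78, stop)

1009/36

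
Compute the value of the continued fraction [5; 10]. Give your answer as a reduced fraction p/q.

Start with 10.
5 + 1/(10/1) = 5 + 1/10 = 51/10

51/10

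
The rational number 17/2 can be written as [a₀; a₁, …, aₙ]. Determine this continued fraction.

[8; 2]

⌊17/2⌋ = 8, remainder 1
⌊2/1⌋ = 2, remainder 0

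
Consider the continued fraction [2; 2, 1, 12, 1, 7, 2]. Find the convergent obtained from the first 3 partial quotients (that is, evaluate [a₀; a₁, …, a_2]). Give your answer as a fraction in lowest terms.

7/3

a_0 = 2: 2/1
a_1 = 2: 5/2
a_2 = 1: 7/3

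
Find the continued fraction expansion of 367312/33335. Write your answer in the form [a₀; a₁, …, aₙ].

367312 ÷ 33335 → quotient 11, remainder 627
33335 ÷ 627 → quotient 53, remainder 104
627 ÷ 104 → quotient 6, remainder 3
104 ÷ 3 → quotient 34, remainder 2
3 ÷ 2 → quotient 1, remainder 1
2 ÷ 1 → quotient 2, remainder 0

[11; 53, 6, 34, 1, 2]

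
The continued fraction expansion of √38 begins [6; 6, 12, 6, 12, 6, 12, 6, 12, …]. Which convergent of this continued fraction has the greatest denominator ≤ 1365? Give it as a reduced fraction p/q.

a_0 = 6: 6/1  (≤ bound)
a_1 = 6: 37/6  (≤ bound)
a_2 = 12: 450/73  (≤ bound)
a_3 = 6: 2737/444  (≤ bound)
a_4 = 12: 33294/5401  (> 1365, stop)

2737/444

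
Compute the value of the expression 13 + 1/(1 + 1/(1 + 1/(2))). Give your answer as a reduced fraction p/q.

68/5

a_0 = 13: 13/1
a_1 = 1: 14/1
a_2 = 1: 27/2
a_3 = 2: 68/5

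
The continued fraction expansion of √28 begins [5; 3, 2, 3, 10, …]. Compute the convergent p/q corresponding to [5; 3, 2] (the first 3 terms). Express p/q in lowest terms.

37/7

Compute successive convergents:
a_0 = 5: 5/1
a_1 = 3: 16/3
a_2 = 2: 37/7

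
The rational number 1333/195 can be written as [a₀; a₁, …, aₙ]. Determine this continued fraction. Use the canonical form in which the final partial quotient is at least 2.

⌊1333/195⌋ = 6, remainder 163
⌊195/163⌋ = 1, remainder 32
⌊163/32⌋ = 5, remainder 3
⌊32/3⌋ = 10, remainder 2
⌊3/2⌋ = 1, remainder 1
⌊2/1⌋ = 2, remainder 0

[6; 1, 5, 10, 1, 2]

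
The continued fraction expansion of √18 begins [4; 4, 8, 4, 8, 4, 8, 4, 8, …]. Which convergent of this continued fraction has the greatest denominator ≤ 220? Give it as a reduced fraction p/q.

a_0 = 4: 4/1  (≤ bound)
a_1 = 4: 17/4  (≤ bound)
a_2 = 8: 140/33  (≤ bound)
a_3 = 4: 577/136  (≤ bound)
a_4 = 8: 4756/1121  (> 220, stop)

577/136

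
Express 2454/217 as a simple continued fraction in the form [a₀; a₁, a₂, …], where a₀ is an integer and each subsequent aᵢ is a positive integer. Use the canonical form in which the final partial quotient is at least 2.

⌊2454/217⌋ = 11, remainder 67
⌊217/67⌋ = 3, remainder 16
⌊67/16⌋ = 4, remainder 3
⌊16/3⌋ = 5, remainder 1
⌊3/1⌋ = 3, remainder 0

[11; 3, 4, 5, 3]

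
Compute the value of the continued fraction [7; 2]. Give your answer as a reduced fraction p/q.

a_0 = 7: 7/1
a_1 = 2: 15/2

15/2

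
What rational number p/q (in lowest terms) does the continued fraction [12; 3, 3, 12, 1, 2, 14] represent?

Use the convergent recurrence hₖ = aₖ·hₖ₋₁ + hₖ₋₂ (and likewise for the denominators kₖ):
a_0 = 12: 12/1
a_1 = 3: 37/3
a_2 = 3: 123/10
a_3 = 12: 1513/123
a_4 = 1: 1636/133
a_5 = 2: 4785/389
a_6 = 14: 68626/5579

68626/5579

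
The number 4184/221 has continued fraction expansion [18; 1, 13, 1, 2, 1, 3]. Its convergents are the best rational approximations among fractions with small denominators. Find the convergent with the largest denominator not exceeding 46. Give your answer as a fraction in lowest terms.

a_0 = 18: 18/1  (≤ bound)
a_1 = 1: 19/1  (≤ bound)
a_2 = 13: 265/14  (≤ bound)
a_3 = 1: 284/15  (≤ bound)
a_4 = 2: 833/44  (≤ bound)
a_5 = 1: 1117/59  (> 46, stop)

833/44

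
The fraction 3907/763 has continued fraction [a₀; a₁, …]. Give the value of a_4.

2

3907 ÷ 763 → quotient 5, remainder 92
763 ÷ 92 → quotient 8, remainder 27
92 ÷ 27 → quotient 3, remainder 11
27 ÷ 11 → quotient 2, remainder 5
11 ÷ 5 → quotient 2, remainder 1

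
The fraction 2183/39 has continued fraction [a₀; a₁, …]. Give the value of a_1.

Run the Euclidean algorithm, recording each quotient:
⌊2183/39⌋ = 55, remainder 38
⌊39/38⌋ = 1, remainder 1

1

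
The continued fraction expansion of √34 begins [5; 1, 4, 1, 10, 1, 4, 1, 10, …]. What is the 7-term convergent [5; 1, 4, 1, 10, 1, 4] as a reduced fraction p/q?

Start with 4.
1 + 1/(4/1) = 1 + 1/4 = 5/4
10 + 1/(5/4) = 10 + 4/5 = 54/5
1 + 1/(54/5) = 1 + 5/54 = 59/54
4 + 1/(59/54) = 4 + 54/59 = 290/59
1 + 1/(290/59) = 1 + 59/290 = 349/290
5 + 1/(349/290) = 5 + 290/349 = 2035/349

2035/349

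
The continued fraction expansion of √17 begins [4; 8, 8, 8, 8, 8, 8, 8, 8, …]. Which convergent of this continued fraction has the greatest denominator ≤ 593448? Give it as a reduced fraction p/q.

1166876/283009

a_0 = 4: 4/1  (≤ bound)
a_1 = 8: 33/8  (≤ bound)
a_2 = 8: 268/65  (≤ bound)
a_3 = 8: 2177/528  (≤ bound)
a_4 = 8: 17684/4289  (≤ bound)
a_5 = 8: 143649/34840  (≤ bound)
a_6 = 8: 1166876/283009  (≤ bound)
a_7 = 8: 9478657/2298912  (> 593448, stop)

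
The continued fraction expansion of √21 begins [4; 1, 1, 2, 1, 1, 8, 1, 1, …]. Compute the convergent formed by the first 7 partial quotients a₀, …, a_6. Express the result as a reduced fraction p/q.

Start with 8.
1 + 1/(8/1) = 1 + 1/8 = 9/8
1 + 1/(9/8) = 1 + 8/9 = 17/9
2 + 1/(17/9) = 2 + 9/17 = 43/17
1 + 1/(43/17) = 1 + 17/43 = 60/43
1 + 1/(60/43) = 1 + 43/60 = 103/60
4 + 1/(103/60) = 4 + 60/103 = 472/103

472/103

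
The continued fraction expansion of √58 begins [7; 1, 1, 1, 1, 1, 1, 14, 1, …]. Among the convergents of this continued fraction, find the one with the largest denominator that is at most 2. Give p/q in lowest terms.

List convergents until the denominator exceeds the bound:
a_0 = 7: 7/1  (≤ bound)
a_1 = 1: 8/1  (≤ bound)
a_2 = 1: 15/2  (≤ bound)
a_3 = 1: 23/3  (> 2, stop)

15/2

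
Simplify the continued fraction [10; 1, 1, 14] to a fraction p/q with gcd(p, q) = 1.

305/29

a_0 = 10: 10/1
a_1 = 1: 11/1
a_2 = 1: 21/2
a_3 = 14: 305/29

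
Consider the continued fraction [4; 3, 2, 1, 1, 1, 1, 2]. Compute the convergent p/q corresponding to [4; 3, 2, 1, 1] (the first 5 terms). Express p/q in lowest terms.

a_0 = 4: 4/1
a_1 = 3: 13/3
a_2 = 2: 30/7
a_3 = 1: 43/10
a_4 = 1: 73/17

73/17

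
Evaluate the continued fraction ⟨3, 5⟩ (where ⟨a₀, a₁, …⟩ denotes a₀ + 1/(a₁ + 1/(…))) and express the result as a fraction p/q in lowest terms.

Start with 5.
3 + 1/(5/1) = 3 + 1/5 = 16/5

16/5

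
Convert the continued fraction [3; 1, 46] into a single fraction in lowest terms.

187/47

a_0 = 3: 3/1
a_1 = 1: 4/1
a_2 = 46: 187/47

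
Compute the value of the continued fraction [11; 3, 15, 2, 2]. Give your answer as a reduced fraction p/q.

a_0 = 11: 11/1
a_1 = 3: 34/3
a_2 = 15: 521/46
a_3 = 2: 1076/95
a_4 = 2: 2673/236

2673/236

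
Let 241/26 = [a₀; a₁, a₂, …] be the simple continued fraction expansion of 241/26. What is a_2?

1

⌊241/26⌋ = 9, remainder 7
⌊26/7⌋ = 3, remainder 5
⌊7/5⌋ = 1, remainder 2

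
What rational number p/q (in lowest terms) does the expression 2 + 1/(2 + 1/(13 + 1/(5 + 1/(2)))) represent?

747/301

Start with 2.
5 + 1/(2/1) = 5 + 1/2 = 11/2
13 + 1/(11/2) = 13 + 2/11 = 145/11
2 + 1/(145/11) = 2 + 11/145 = 301/145
2 + 1/(301/145) = 2 + 145/301 = 747/301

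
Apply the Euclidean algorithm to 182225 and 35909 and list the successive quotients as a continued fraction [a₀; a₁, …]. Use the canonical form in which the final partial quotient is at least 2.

Run the Euclidean algorithm, recording each quotient:
182225 = 5·35909 + 2680, so a_0 = 5
35909 = 13·2680 + 1069, so a_1 = 13
2680 = 2·1069 + 542, so a_2 = 2
1069 = 1·542 + 527, so a_3 = 1
542 = 1·527 + 15, so a_4 = 1
527 = 35·15 + 2, so a_5 = 35
15 = 7·2 + 1, so a_6 = 7
2 = 2·1 + 0, so a_7 = 2

[5; 13, 2, 1, 1, 35, 7, 2]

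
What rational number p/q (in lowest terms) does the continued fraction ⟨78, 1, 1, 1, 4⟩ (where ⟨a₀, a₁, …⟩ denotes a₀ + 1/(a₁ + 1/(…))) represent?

1101/14

Start with 4.
1 + 1/(4/1) = 1 + 1/4 = 5/4
1 + 1/(5/4) = 1 + 4/5 = 9/5
1 + 1/(9/5) = 1 + 5/9 = 14/9
78 + 1/(14/9) = 78 + 9/14 = 1101/14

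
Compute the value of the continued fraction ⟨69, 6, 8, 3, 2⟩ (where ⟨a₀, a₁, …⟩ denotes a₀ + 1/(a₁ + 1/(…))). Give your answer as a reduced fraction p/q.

24553/355

Start with 2.
3 + 1/(2/1) = 3 + 1/2 = 7/2
8 + 1/(7/2) = 8 + 2/7 = 58/7
6 + 1/(58/7) = 6 + 7/58 = 355/58
69 + 1/(355/58) = 69 + 58/355 = 24553/355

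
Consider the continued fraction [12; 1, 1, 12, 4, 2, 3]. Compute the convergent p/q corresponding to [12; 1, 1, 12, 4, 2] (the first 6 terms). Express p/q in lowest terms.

Start with 2.
4 + 1/(2/1) = 4 + 1/2 = 9/2
12 + 1/(9/2) = 12 + 2/9 = 110/9
1 + 1/(110/9) = 1 + 9/110 = 119/110
1 + 1/(119/110) = 1 + 110/119 = 229/119
12 + 1/(229/119) = 12 + 119/229 = 2867/229

2867/229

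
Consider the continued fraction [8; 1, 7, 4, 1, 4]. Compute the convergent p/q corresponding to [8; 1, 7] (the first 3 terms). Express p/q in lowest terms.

71/8

a_0 = 8: 8/1
a_1 = 1: 9/1
a_2 = 7: 71/8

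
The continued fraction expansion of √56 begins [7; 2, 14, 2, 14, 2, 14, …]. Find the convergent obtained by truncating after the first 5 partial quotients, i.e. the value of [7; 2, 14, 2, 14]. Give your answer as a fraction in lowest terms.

6503/869

Use the convergent recurrence hₖ = aₖ·hₖ₋₁ + hₖ₋₂ (and likewise for the denominators kₖ):
a_0 = 7: 7/1
a_1 = 2: 15/2
a_2 = 14: 217/29
a_3 = 2: 449/60
a_4 = 14: 6503/869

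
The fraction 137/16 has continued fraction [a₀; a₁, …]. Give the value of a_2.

1

Repeatedly divide and take the remainder:
⌊137/16⌋ = 8, remainder 9
⌊16/9⌋ = 1, remainder 7
⌊9/7⌋ = 1, remainder 2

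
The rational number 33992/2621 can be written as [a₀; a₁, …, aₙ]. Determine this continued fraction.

[12; 1, 31, 2, 1, 3, 1, 5]

Run the Euclidean algorithm, recording each quotient:
33992 = 12·2621 + 2540, so a_0 = 12
2621 = 1·2540 + 81, so a_1 = 1
2540 = 31·81 + 29, so a_2 = 31
81 = 2·29 + 23, so a_3 = 2
29 = 1·23 + 6, so a_4 = 1
23 = 3·6 + 5, so a_5 = 3
6 = 1·5 + 1, so a_6 = 1
5 = 5·1 + 0, so a_7 = 5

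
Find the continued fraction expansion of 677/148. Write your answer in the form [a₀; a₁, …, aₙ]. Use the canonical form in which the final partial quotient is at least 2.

[4; 1, 1, 2, 1, 6, 3]

677 ÷ 148 → quotient 4, remainder 85
148 ÷ 85 → quotient 1, remainder 63
85 ÷ 63 → quotient 1, remainder 22
63 ÷ 22 → quotient 2, remainder 19
22 ÷ 19 → quotient 1, remainder 3
19 ÷ 3 → quotient 6, remainder 1
3 ÷ 1 → quotient 3, remainder 0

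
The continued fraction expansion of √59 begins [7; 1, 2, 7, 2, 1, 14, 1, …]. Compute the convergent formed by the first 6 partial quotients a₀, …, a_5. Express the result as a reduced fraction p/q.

a_0 = 7: 7/1
a_1 = 1: 8/1
a_2 = 2: 23/3
a_3 = 7: 169/22
a_4 = 2: 361/47
a_5 = 1: 530/69

530/69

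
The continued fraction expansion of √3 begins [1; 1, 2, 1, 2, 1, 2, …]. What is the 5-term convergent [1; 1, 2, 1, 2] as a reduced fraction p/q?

Use the convergent recurrence hₖ = aₖ·hₖ₋₁ + hₖ₋₂ (and likewise for the denominators kₖ):
a_0 = 1: 1/1
a_1 = 1: 2/1
a_2 = 2: 5/3
a_3 = 1: 7/4
a_4 = 2: 19/11

19/11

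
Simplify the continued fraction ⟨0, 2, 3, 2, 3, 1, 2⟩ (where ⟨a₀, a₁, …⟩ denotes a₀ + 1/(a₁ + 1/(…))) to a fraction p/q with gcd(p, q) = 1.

86/197

Collapse the nested fraction from the inside out:
Start with 2.
1 + 1/(2/1) = 1 + 1/2 = 3/2
3 + 1/(3/2) = 3 + 2/3 = 11/3
2 + 1/(11/3) = 2 + 3/11 = 25/11
3 + 1/(25/11) = 3 + 11/25 = 86/25
2 + 1/(86/25) = 2 + 25/86 = 197/86
0 + 1/(197/86) = 0 + 86/197 = 86/197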